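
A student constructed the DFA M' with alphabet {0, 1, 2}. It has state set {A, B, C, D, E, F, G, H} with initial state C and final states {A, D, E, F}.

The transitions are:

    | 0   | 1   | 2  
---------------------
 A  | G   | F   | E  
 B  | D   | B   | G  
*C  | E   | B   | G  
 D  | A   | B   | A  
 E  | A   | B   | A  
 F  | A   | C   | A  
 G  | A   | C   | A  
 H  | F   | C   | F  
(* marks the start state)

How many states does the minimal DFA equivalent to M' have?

4

First remove the unreachable states {H}; 7 states remain.
P0 = {A,D,E,F} | {B,C,G}.
Split {A,D,E,F} by δ(·,0) → {D,E,F} and {A}.
On input 0, block {B,C,G} splits into {B,C} and {G}.
The partition is now stable with 4 blocks: {D,E,F} | {B,C} | {A} | {G}.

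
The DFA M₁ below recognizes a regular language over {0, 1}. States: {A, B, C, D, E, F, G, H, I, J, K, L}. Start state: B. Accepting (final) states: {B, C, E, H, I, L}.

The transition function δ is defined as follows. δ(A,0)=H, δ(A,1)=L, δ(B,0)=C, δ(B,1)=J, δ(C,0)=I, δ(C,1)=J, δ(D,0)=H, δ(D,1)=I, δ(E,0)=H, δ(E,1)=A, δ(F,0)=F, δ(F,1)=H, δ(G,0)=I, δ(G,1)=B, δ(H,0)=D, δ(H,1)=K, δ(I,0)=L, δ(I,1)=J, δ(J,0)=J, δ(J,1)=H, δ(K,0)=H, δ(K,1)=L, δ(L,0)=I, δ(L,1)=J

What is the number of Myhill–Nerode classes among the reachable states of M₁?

Reachable states from the start: {B,C,D,H,I,J,K,L}. Unreachable: {A,E,F,G} — drop them.
P0 = {B,C,H,I,L} | {D,J,K}.
On input 0, block {B,C,H,I,L} splits into {B,C,I,L} and {H}.
On input 0, block {D,J,K} splits into {D,K} and {J}.
The partition is now stable with 4 blocks: {B,C,I,L} | {D,K} | {H} | {J}.

4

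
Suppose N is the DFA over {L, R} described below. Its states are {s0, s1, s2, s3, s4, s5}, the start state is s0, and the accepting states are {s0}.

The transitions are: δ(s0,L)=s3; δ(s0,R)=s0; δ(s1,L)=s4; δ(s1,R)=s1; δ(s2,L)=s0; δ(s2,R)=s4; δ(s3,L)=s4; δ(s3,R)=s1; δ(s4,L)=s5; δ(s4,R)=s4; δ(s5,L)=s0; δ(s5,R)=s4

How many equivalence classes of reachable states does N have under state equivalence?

4

States {s2} cannot be reached from the start state, so discard them.
Initial partition by acceptance: {s0} | {s1,s3,s4,s5}.
Refine {s1,s3,s4,s5} on symbol L: members go to different blocks, giving {s1,s3,s4} and {s5}.
Refine {s1,s3,s4} on symbol L: members go to different blocks, giving {s1,s3} and {s4}.
The partition is now stable with 4 blocks: {s0} | {s1,s3} | {s5} | {s4}.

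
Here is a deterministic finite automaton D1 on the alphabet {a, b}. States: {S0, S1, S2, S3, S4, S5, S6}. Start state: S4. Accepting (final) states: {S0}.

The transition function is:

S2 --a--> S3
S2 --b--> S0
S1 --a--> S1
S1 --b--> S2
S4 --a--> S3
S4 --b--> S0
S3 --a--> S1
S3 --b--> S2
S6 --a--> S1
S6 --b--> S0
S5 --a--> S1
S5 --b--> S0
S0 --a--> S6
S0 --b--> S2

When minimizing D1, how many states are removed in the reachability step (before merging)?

1

Starting at S4 and following transitions, the reachable set is {S0, S1, S2, S3, S4, S6}. That leaves S5 unreachable — 1 in total.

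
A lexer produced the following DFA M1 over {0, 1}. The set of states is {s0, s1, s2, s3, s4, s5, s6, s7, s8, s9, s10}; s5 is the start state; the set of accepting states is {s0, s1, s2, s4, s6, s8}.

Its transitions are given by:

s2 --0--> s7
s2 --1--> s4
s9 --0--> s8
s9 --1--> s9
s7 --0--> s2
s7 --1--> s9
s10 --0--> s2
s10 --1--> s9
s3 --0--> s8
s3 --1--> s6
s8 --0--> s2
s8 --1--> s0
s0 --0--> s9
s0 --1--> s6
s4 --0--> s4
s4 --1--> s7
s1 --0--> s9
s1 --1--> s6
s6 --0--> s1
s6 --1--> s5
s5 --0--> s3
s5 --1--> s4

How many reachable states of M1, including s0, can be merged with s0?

States {s10} cannot be reached from the start state, so discard them.
Initial partition by acceptance: {s0,s1,s2,s4,s6,s8} | {s3,s5,s7,s9}.
On input 0, block {s0,s1,s2,s4,s6,s8} splits into {s0,s1,s2} and {s4,s6,s8}.
Refine {s3,s5,s7,s9} on symbol 0: members go to different blocks, giving {s3,s9} and {s5} and {s7}.
Refine {s0,s1,s2} on symbol 0: members go to different blocks, giving {s0,s1} and {s2}.
Refine {s3,s9} on symbol 1: members go to different blocks, giving {s3} and {s9}.
On input 0, block {s4,s6,s8} splits into {s4} and {s6} and {s8}.
The partition is now stable with 9 blocks: {s0,s1} | {s3} | {s4} | {s5} | {s7} | {s2} | {s9} | {s6} | {s8}.
The equivalence class containing s0 is {s0,s1}, of size 2.

2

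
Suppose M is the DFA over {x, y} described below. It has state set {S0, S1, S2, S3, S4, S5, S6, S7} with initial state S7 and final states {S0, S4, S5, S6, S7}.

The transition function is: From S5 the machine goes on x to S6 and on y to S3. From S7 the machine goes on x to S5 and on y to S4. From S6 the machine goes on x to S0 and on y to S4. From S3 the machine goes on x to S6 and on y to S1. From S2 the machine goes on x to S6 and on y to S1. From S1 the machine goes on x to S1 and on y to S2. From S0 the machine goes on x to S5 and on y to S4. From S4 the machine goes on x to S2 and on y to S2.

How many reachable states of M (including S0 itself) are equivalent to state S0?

2

Every state is reachable, so we keep all 8.
P0 = {S0,S4,S5,S6,S7} | {S1,S2,S3}.
Split {S0,S4,S5,S6,S7} by δ(·,x) → {S0,S5,S6,S7} and {S4}.
Split {S0,S5,S6,S7} by δ(·,y) → {S0,S6,S7} and {S5}.
Refine {S0,S6,S7} on symbol x: members go to different blocks, giving {S0,S7} and {S6}.
Refine {S1,S2,S3} on symbol x: members go to different blocks, giving {S2,S3} and {S1}.
Stable partition: {S0,S7} | {S2,S3} | {S4} | {S5} | {S6} | {S1} — 6 equivalence classes.
The equivalence class containing S0 is {S0,S7}, of size 2.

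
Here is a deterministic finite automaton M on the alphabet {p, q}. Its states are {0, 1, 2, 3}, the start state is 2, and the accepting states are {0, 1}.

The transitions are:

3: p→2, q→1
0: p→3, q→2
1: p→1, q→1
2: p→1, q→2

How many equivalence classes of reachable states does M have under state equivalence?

2

Reachable states from the start: {1,2}. Unreachable: {0,3} — drop them.
Start with accepting vs non-accepting: {1} | {2}.
No further refinement is possible. Final partition (2 blocks): {1} | {2}.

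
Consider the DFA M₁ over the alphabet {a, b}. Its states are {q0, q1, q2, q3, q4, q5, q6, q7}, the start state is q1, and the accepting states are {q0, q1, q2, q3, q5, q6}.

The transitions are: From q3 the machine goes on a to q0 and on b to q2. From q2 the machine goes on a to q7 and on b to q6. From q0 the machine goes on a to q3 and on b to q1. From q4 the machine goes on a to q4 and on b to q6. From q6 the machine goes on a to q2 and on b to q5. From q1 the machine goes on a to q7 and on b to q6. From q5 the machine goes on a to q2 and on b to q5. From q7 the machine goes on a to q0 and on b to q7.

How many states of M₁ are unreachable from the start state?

No path from q1 leads to q4; the other 7 states are all reachable.

1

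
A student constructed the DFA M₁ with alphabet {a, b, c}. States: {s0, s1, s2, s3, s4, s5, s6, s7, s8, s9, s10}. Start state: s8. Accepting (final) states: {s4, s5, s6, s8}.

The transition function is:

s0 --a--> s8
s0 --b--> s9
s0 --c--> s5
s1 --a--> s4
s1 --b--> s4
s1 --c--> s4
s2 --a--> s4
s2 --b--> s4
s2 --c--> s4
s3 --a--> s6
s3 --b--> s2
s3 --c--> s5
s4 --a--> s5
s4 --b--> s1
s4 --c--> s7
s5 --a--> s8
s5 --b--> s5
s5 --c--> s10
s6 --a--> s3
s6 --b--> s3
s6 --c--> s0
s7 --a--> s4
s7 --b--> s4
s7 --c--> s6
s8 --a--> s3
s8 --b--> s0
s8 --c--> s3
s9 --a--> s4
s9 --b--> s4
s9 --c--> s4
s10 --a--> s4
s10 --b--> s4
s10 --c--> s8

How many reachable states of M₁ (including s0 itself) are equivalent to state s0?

Every state is reachable, so we keep all 11.
Start with accepting vs non-accepting: {s4,s5,s6,s8} | {s0,s1,s2,s3,s7,s9,s10}.
Split {s4,s5,s6,s8} by δ(·,a) → {s4,s5} and {s6,s8}.
Refine {s4,s5} on symbol a: members go to different blocks, giving {s4} and {s5}.
Refine {s0,s1,s2,s3,s7,s9,s10} on symbol a: members go to different blocks, giving {s1,s2,s7,s9,s10} and {s0,s3}.
On input c, block {s1,s2,s7,s9,s10} splits into {s1,s2,s9} and {s7,s10}.
Stable partition: {s4} | {s1,s2,s9} | {s6,s8} | {s5} | {s0,s3} | {s7,s10} — 6 equivalence classes.
The equivalence class containing s0 is {s0,s3}, of size 2.

2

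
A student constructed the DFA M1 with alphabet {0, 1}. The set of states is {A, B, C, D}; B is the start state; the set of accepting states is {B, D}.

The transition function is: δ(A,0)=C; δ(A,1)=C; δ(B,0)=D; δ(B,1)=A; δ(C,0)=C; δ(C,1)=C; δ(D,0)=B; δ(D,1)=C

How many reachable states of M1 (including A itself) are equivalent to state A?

All states are reachable from the start state.
Start with accepting vs non-accepting: {B,D} | {A,C}.
Stable partition: {B,D} | {A,C} — 2 equivalence classes.
State A belongs to the block {A,C}, which has 2 states.

2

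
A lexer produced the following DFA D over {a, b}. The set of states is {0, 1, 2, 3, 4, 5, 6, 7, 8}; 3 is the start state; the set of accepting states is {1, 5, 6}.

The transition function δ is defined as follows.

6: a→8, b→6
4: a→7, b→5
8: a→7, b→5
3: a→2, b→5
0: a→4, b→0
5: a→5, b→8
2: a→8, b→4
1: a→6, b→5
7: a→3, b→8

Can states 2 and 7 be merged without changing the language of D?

Yes

States {0,1,6} cannot be reached from the start state, so discard them.
P0 = {5} | {2,3,4,7,8}.
Refine {2,3,4,7,8} on symbol b: members go to different blocks, giving {3,4,8} and {2,7}.
The partition is now stable with 3 blocks: {5} | {3,4,8} | {2,7}.
2 and 7 lie in the same block of the stable partition, so they are equivalent — no string distinguishes them.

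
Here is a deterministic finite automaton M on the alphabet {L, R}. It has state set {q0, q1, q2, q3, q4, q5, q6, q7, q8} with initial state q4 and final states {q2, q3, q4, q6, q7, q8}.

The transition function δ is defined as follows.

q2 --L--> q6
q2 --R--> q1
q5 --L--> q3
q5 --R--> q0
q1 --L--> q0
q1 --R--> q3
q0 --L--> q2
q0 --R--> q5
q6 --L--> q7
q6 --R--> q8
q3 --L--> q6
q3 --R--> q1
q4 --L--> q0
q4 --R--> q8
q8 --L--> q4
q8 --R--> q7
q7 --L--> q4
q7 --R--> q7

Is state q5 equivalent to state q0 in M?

Yes

All states are reachable from the start state.
Start with accepting vs non-accepting: {q2,q3,q4,q6,q7,q8} | {q0,q1,q5}.
Split {q2,q3,q4,q6,q7,q8} by δ(·,L) → {q2,q3,q6,q7,q8} and {q4}.
Split {q2,q3,q6,q7,q8} by δ(·,L) → {q2,q3,q6} and {q7,q8}.
On input L, block {q2,q3,q6} splits into {q2,q3} and {q6}.
Refine {q0,q1,q5} on symbol L: members go to different blocks, giving {q0,q5} and {q1}.
The partition is now stable with 6 blocks: {q2,q3} | {q0,q5} | {q4} | {q7,q8} | {q6} | {q1}.
q5 and q0 lie in the same block of the stable partition, so they are equivalent — no string distinguishes them.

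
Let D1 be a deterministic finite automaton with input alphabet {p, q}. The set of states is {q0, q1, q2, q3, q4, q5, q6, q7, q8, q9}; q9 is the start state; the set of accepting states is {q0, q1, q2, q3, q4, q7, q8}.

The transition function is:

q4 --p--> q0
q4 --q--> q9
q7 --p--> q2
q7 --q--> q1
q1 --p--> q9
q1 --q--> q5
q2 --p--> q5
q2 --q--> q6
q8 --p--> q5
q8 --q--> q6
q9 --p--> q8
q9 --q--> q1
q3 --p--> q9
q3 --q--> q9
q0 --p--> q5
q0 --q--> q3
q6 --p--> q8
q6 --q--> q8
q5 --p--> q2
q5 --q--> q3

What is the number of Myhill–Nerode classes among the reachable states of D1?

First remove the unreachable states {q0,q4,q7}; 7 states remain.
Initial partition by acceptance: {q1,q2,q3,q8} | {q5,q6,q9}.
The partition is now stable with 2 blocks: {q1,q2,q3,q8} | {q5,q6,q9}.

2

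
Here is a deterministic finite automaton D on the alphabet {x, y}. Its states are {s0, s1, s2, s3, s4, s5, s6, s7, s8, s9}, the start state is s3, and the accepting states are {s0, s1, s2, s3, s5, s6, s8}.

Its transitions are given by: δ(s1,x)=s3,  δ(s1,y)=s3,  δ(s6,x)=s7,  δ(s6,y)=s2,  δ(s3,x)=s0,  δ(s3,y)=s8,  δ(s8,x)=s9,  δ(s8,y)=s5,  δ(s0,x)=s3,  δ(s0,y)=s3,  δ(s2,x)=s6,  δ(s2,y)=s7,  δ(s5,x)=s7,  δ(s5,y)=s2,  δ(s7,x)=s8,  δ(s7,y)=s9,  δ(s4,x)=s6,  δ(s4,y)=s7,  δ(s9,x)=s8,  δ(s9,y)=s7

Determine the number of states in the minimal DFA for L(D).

6

States {s1,s4} cannot be reached from the start state, so discard them.
Initial partition by acceptance: {s0,s2,s3,s5,s6,s8} | {s7,s9}.
Split {s0,s2,s3,s5,s6,s8} by δ(·,x) → {s0,s2,s3} and {s5,s6,s8}.
Split {s0,s2,s3} by δ(·,x) → {s0,s3} and {s2}.
Split {s0,s3} by δ(·,y) → {s0} and {s3}.
Refine {s5,s6,s8} on symbol y: members go to different blocks, giving {s5,s6} and {s8}.
No further refinement is possible. Final partition (6 blocks): {s0} | {s7,s9} | {s5,s6} | {s2} | {s3} | {s8}.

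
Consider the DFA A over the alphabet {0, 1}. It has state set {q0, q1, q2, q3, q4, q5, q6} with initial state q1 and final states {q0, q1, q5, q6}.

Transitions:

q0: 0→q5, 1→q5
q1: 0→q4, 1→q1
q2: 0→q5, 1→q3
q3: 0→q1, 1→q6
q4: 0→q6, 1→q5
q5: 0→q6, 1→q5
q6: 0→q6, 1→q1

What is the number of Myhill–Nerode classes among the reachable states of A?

4

Reachable states from the start: {q1,q4,q5,q6}. Unreachable: {q0,q2,q3} — drop them.
Start with accepting vs non-accepting: {q1,q5,q6} | {q4}.
Split {q1,q5,q6} by δ(·,0) → {q5,q6} and {q1}.
Refine {q5,q6} on symbol 1: members go to different blocks, giving {q5} and {q6}.
Stable partition: {q5} | {q4} | {q1} | {q6} — 4 equivalence classes.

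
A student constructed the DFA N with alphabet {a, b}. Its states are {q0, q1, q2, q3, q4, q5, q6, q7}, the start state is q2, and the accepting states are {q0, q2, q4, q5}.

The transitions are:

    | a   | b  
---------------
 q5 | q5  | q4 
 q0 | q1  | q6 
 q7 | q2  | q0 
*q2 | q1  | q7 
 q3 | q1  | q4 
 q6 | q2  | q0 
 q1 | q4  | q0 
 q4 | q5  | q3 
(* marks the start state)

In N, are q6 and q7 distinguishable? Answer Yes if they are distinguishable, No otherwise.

Every state is reachable, so we keep all 8.
Initial partition by acceptance: {q0,q2,q4,q5} | {q1,q3,q6,q7}.
Split {q0,q2,q4,q5} by δ(·,a) → {q0,q2} and {q4,q5}.
On input a, block {q1,q3,q6,q7} splits into {q6,q7} and {q1} and {q3}.
On input b, block {q4,q5} splits into {q4} and {q5}.
No further refinement is possible. Final partition (6 blocks): {q0,q2} | {q6,q7} | {q4} | {q1} | {q3} | {q5}.
q6 and q7 lie in the same block of the stable partition, so they are equivalent — no string distinguishes them.

No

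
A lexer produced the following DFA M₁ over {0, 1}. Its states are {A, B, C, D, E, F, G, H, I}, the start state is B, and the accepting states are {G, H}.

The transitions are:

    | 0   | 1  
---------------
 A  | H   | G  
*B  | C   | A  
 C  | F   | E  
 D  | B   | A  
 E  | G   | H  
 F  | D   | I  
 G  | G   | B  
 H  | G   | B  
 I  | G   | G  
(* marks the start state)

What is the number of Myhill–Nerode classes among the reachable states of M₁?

Every state is reachable, so we keep all 9.
Initial partition by acceptance: {G,H} | {A,B,C,D,E,F,I}.
Refine {A,B,C,D,E,F,I} on symbol 0: members go to different blocks, giving {B,C,D,F} and {A,E,I}.
Stable partition: {G,H} | {B,C,D,F} | {A,E,I} — 3 equivalence classes.

3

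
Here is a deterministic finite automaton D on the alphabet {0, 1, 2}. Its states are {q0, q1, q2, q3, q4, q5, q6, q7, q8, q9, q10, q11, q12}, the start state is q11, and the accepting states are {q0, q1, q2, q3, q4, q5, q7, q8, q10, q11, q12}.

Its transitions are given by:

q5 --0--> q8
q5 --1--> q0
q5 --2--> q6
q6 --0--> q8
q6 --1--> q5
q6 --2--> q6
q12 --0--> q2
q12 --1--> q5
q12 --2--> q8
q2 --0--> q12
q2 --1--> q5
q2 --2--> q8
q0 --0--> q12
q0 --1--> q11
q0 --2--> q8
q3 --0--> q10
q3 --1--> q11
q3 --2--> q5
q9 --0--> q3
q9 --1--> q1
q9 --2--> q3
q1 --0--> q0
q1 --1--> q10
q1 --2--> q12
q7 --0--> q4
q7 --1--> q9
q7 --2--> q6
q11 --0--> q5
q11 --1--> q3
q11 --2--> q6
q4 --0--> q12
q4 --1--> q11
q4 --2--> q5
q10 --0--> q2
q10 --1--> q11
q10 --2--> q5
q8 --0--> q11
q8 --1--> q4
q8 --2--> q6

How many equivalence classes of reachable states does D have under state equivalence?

Reachable states from the start: {q0,q2,q3,q4,q5,q6,q8,q10,q11,q12}. Unreachable: {q1,q7,q9} — drop them.
Start with accepting vs non-accepting: {q0,q2,q3,q4,q5,q8,q10,q11,q12} | {q6}.
Split {q0,q2,q3,q4,q5,q8,q10,q11,q12} by δ(·,2) → {q0,q2,q3,q4,q10,q12} and {q5,q8,q11}.
No further refinement is possible. Final partition (3 blocks): {q0,q2,q3,q4,q10,q12} | {q6} | {q5,q8,q11}.

3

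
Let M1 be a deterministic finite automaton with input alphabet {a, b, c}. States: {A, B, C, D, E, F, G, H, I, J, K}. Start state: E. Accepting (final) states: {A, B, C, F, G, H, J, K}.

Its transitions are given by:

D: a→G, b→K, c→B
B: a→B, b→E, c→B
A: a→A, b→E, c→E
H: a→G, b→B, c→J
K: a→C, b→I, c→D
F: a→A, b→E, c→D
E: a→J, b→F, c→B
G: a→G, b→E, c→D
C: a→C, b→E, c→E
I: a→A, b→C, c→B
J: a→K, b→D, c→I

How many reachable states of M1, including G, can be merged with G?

6

States {H} cannot be reached from the start state, so discard them.
P0 = {A,B,C,F,G,J,K} | {D,E,I}.
On input c, block {A,B,C,F,G,J,K} splits into {A,C,F,G,J,K} and {B}.
Stable partition: {A,C,F,G,J,K} | {D,E,I} | {B} — 3 equivalence classes.
The equivalence class containing G is {A,C,F,G,J,K}, of size 6.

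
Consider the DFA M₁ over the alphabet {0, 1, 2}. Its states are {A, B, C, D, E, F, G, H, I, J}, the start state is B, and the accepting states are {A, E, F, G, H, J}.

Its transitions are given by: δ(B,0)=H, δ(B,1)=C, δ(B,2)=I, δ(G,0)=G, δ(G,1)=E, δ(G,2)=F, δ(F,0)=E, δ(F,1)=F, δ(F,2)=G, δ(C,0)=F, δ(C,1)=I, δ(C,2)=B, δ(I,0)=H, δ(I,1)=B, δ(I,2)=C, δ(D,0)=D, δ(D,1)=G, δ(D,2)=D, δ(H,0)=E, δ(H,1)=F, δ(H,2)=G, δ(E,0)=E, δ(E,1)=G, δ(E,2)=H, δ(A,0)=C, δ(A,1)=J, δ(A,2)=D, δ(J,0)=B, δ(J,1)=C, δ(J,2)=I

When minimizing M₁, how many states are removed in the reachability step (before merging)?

Starting at B and following transitions, the reachable set is {B, C, E, F, G, H, I}. That leaves A, D, J unreachable — 3 in total.

3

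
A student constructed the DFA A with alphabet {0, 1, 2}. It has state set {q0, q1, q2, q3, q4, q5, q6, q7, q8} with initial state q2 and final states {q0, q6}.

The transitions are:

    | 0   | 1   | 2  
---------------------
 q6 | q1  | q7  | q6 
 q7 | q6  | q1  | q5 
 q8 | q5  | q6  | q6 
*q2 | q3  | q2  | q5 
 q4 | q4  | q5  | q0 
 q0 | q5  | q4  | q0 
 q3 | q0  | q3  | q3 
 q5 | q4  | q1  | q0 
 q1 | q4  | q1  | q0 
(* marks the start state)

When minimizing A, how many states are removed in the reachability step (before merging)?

3

Starting at q2 and following transitions, the reachable set is {q0, q1, q2, q3, q4, q5}. That leaves q6, q7, q8 unreachable — 3 in total.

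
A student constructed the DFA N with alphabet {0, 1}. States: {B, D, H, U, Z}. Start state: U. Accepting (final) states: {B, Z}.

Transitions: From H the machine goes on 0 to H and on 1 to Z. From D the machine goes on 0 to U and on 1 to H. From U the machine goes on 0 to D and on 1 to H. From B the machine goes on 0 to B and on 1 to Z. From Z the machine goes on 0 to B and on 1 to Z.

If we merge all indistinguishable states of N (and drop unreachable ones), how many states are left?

Start with accepting vs non-accepting: {B,Z} | {D,H,U}.
On input 1, block {D,H,U} splits into {D,U} and {H}.
No further refinement is possible. Final partition (3 blocks): {B,Z} | {D,U} | {H}.

3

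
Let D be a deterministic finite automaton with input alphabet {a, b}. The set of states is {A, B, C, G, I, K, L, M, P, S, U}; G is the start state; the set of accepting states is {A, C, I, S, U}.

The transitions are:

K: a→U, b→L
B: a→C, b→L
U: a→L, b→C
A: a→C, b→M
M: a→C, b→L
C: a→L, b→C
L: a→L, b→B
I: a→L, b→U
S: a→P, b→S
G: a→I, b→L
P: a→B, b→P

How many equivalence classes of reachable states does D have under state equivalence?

3

Reachable states from the start: {B,C,G,I,L,U}. Unreachable: {A,K,M,P,S} — drop them.
Initial partition by acceptance: {C,I,U} | {B,G,L}.
Split {B,G,L} by δ(·,a) → {B,G} and {L}.
Stable partition: {C,I,U} | {B,G} | {L} — 3 equivalence classes.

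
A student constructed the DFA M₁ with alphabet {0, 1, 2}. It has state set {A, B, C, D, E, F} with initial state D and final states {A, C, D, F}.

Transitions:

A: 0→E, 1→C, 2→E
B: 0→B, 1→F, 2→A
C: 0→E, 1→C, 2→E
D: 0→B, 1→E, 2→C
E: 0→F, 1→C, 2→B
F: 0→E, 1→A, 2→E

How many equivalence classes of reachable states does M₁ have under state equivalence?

Start with accepting vs non-accepting: {A,C,D,F} | {B,E}.
On input 1, block {A,C,D,F} splits into {A,C,F} and {D}.
Refine {B,E} on symbol 0: members go to different blocks, giving {B} and {E}.
No further refinement is possible. Final partition (4 blocks): {A,C,F} | {B} | {D} | {E}.

4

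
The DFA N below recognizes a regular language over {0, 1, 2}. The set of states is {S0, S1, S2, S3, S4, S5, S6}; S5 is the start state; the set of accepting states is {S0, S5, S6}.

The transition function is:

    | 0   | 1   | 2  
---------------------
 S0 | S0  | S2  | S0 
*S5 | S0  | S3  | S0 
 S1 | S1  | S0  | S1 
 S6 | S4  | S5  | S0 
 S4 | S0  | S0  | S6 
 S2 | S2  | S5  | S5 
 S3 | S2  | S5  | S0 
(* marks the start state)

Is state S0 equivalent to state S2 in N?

Reachable states from the start: {S0,S2,S3,S5}. Unreachable: {S1,S4,S6} — drop them.
Initial partition by acceptance: {S0,S5} | {S2,S3}.
The partition is now stable with 2 blocks: {S0,S5} | {S2,S3}.
S0 and S2 end up in different blocks, so they are distinguishable. For instance, the string 'ε' is accepted from only S0.

No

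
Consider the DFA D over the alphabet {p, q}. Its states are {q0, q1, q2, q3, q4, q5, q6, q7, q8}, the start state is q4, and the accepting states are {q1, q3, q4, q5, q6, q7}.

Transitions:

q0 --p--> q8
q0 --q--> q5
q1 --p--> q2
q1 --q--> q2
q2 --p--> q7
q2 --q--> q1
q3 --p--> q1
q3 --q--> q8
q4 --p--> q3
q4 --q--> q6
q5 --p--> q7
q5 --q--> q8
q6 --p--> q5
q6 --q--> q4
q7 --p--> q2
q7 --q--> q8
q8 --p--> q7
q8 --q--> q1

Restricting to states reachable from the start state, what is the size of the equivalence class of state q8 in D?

2

Reachable states from the start: {q1,q2,q3,q4,q5,q6,q7,q8}. Unreachable: {q0} — drop them.
P0 = {q1,q3,q4,q5,q6,q7} | {q2,q8}.
Refine {q1,q3,q4,q5,q6,q7} on symbol p: members go to different blocks, giving {q3,q4,q5,q6} and {q1,q7}.
Split {q3,q4,q5,q6} by δ(·,p) → {q3,q5} and {q4,q6}.
The partition is now stable with 4 blocks: {q3,q5} | {q2,q8} | {q1,q7} | {q4,q6}.
State q8 belongs to the block {q2,q8}, which has 2 states.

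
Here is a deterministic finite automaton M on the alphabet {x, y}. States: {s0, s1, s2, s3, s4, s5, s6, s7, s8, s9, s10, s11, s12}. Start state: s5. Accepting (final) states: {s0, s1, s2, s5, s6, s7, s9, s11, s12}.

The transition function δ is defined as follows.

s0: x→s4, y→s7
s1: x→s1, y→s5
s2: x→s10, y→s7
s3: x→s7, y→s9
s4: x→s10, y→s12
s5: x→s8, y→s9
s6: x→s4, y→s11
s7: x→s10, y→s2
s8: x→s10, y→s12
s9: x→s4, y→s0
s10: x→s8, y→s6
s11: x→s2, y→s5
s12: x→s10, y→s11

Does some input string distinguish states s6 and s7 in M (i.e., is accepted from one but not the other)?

First remove the unreachable states {s1,s3}; 11 states remain.
P0 = {s0,s2,s5,s6,s7,s9,s11,s12} | {s4,s8,s10}.
On input x, block {s0,s2,s5,s6,s7,s9,s11,s12} splits into {s0,s2,s5,s6,s7,s9,s12} and {s11}.
On input y, block {s0,s2,s5,s6,s7,s9,s12} splits into {s0,s2,s5,s7,s9} and {s6,s12}.
The partition is now stable with 4 blocks: {s0,s2,s5,s7,s9} | {s4,s8,s10} | {s11} | {s6,s12}.
s6 and s7 end up in different blocks, so they are distinguishable. For instance, the string 'yx' is accepted from only s6.

Yes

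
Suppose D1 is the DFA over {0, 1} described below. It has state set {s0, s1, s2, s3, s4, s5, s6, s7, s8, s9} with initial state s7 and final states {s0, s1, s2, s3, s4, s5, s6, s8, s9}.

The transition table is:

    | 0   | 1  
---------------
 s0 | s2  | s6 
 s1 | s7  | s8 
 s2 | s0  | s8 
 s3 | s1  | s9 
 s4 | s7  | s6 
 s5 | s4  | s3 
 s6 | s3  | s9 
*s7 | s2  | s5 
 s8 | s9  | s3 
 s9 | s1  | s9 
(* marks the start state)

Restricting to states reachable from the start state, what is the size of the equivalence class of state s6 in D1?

Initial partition by acceptance: {s0,s1,s2,s3,s4,s5,s6,s8,s9} | {s7}.
On input 0, block {s0,s1,s2,s3,s4,s5,s6,s8,s9} splits into {s0,s2,s3,s5,s6,s8,s9} and {s1,s4}.
Refine {s0,s2,s3,s5,s6,s8,s9} on symbol 0: members go to different blocks, giving {s0,s2,s6,s8} and {s3,s5,s9}.
On input 0, block {s0,s2,s6,s8} splits into {s0,s2} and {s6,s8}.
No further refinement is possible. Final partition (5 blocks): {s0,s2} | {s7} | {s1,s4} | {s3,s5,s9} | {s6,s8}.
The equivalence class containing s6 is {s6,s8}, of size 2.

2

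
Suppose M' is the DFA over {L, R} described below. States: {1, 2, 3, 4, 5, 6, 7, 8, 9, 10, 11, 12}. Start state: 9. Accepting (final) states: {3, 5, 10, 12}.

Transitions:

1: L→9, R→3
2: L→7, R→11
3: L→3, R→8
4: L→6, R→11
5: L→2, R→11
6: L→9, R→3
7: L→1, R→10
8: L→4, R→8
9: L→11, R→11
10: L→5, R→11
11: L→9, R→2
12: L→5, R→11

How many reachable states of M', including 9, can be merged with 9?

States {12} cannot be reached from the start state, so discard them.
Initial partition by acceptance: {3,5,10} | {1,2,4,6,7,8,9,11}.
Refine {3,5,10} on symbol L: members go to different blocks, giving {3,10} and {5}.
On input L, block {3,10} splits into {3} and {10}.
Split {1,2,4,6,7,8,9,11} by δ(·,R) → {2,4,8,9,11} and {1,6} and {7}.
Split {2,4,8,9,11} by δ(·,L) → {8,9,11} and {2} and {4}.
Split {8,9,11} by δ(·,L) → {9,11} and {8}.
Split {9,11} by δ(·,R) → {9} and {11}.
No further refinement is possible. Final partition (10 blocks): {3} | {9} | {5} | {10} | {1,6} | {7} | {2} | {4} | {8} | {11}.
The equivalence class containing 9 is {9}, of size 1.

1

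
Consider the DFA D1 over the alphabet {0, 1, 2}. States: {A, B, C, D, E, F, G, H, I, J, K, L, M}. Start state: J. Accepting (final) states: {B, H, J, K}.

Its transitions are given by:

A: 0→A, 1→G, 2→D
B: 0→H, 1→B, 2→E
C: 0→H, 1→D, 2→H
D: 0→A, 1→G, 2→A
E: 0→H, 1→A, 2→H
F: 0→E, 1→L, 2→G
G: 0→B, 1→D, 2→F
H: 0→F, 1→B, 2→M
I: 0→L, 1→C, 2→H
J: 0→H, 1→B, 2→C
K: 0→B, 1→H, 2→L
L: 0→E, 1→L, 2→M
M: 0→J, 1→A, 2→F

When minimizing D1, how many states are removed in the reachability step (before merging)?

Starting at J and following transitions, the reachable set is {A, B, C, D, E, F, G, H, J, L, M}. That leaves I, K unreachable — 2 in total.

2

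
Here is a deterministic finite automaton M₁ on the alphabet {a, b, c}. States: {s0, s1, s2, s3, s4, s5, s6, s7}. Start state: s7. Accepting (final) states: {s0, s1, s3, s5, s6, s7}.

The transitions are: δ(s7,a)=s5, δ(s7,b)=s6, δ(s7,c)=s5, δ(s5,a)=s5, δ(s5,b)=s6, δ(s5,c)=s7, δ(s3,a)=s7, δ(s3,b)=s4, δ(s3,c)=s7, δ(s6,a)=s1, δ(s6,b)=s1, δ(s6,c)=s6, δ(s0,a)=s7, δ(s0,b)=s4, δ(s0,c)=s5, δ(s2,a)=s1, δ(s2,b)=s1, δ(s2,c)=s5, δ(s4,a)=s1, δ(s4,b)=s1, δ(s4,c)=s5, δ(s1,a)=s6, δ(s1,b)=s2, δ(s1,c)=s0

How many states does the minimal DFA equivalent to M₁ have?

5

First remove the unreachable states {s3}; 7 states remain.
Initial partition by acceptance: {s0,s1,s5,s6,s7} | {s2,s4}.
On input b, block {s0,s1,s5,s6,s7} splits into {s5,s6,s7} and {s0,s1}.
On input a, block {s5,s6,s7} splits into {s5,s7} and {s6}.
On input a, block {s0,s1} splits into {s0} and {s1}.
No further refinement is possible. Final partition (5 blocks): {s5,s7} | {s2,s4} | {s0} | {s6} | {s1}.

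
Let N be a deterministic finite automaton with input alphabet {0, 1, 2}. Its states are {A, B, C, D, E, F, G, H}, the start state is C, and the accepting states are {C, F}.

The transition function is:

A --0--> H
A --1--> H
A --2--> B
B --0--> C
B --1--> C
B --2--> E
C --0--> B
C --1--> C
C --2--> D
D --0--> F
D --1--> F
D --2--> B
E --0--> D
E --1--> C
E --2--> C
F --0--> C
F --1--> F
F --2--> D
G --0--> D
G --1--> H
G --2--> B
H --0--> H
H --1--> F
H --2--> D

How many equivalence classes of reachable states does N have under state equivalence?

First remove the unreachable states {A,G,H}; 5 states remain.
Start with accepting vs non-accepting: {C,F} | {B,D,E}.
On input 0, block {C,F} splits into {C} and {F}.
On input 0, block {B,D,E} splits into {B} and {D} and {E}.
Stable partition: {C} | {B} | {F} | {D} | {E} — 5 equivalence classes.

5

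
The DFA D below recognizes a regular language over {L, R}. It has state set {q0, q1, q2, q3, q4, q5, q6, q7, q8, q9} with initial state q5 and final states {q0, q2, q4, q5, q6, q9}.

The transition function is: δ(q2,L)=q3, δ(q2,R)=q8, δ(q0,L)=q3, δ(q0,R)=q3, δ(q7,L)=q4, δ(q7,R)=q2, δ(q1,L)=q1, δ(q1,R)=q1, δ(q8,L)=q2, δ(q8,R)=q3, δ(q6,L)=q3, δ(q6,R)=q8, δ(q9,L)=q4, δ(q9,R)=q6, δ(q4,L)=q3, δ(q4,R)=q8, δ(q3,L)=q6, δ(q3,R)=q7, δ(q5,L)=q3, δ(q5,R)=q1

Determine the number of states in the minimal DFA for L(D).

6

Reachable states from the start: {q1,q2,q3,q4,q5,q6,q7,q8}. Unreachable: {q0,q9} — drop them.
P0 = {q2,q4,q5,q6} | {q1,q3,q7,q8}.
Split {q1,q3,q7,q8} by δ(·,L) → {q3,q7,q8} and {q1}.
Split {q2,q4,q5,q6} by δ(·,R) → {q2,q4,q6} and {q5}.
Refine {q3,q7,q8} on symbol R: members go to different blocks, giving {q3,q8} and {q7}.
On input R, block {q3,q8} splits into {q3} and {q8}.
No further refinement is possible. Final partition (6 blocks): {q2,q4,q6} | {q3} | {q1} | {q5} | {q7} | {q8}.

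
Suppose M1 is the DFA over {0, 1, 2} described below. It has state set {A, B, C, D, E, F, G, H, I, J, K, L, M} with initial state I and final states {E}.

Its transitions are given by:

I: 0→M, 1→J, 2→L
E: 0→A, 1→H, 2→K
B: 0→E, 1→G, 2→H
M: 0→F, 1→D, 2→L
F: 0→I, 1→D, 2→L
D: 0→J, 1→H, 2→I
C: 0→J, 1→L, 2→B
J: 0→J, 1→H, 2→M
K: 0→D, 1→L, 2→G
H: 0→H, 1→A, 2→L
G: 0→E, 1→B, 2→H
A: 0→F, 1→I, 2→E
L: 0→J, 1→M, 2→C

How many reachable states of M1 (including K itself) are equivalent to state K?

2

Every state is reachable, so we keep all 13.
P0 = {E} | {A,B,C,D,F,G,H,I,J,K,L,M}.
Split {A,B,C,D,F,G,H,I,J,K,L,M} by δ(·,0) → {A,C,D,F,H,I,J,K,L,M} and {B,G}.
Refine {A,C,D,F,H,I,J,K,L,M} on symbol 2: members go to different blocks, giving {D,F,H,I,J,L,M} and {C,K} and {A}.
Refine {D,F,H,I,J,L,M} on symbol 1: members go to different blocks, giving {D,F,I,J,L,M} and {H}.
Split {D,F,I,J,L,M} by δ(·,1) → {F,I,L,M} and {D,J}.
Refine {F,I,L,M} on symbol 0: members go to different blocks, giving {F,I,M} and {L}.
Stable partition: {E} | {F,I,M} | {B,G} | {C,K} | {A} | {H} | {D,J} | {L} — 8 equivalence classes.
The equivalence class containing K is {C,K}, of size 2.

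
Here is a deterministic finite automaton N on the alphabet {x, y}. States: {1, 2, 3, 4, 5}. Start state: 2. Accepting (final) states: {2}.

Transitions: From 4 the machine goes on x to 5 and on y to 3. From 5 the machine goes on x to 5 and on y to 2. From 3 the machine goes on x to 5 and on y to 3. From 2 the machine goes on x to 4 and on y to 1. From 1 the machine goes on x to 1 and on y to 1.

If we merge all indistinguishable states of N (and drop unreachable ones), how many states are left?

4

Start with accepting vs non-accepting: {2} | {1,3,4,5}.
Refine {1,3,4,5} on symbol y: members go to different blocks, giving {1,3,4} and {5}.
Refine {1,3,4} on symbol x: members go to different blocks, giving {3,4} and {1}.
No further refinement is possible. Final partition (4 blocks): {2} | {3,4} | {5} | {1}.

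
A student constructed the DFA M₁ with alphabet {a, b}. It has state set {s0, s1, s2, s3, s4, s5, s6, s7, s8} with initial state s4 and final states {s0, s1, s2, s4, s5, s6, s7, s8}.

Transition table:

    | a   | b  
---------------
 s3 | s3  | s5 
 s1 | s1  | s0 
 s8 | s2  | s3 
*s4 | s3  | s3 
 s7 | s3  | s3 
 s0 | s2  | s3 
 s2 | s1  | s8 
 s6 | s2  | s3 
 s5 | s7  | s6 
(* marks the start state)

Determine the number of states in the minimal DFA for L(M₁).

Every state is reachable, so we keep all 9.
Initial partition by acceptance: {s0,s1,s2,s4,s5,s6,s7,s8} | {s3}.
Refine {s0,s1,s2,s4,s5,s6,s7,s8} on symbol a: members go to different blocks, giving {s0,s1,s2,s5,s6,s8} and {s4,s7}.
Refine {s0,s1,s2,s5,s6,s8} on symbol a: members go to different blocks, giving {s0,s1,s2,s6,s8} and {s5}.
On input b, block {s0,s1,s2,s6,s8} splits into {s0,s6,s8} and {s1,s2}.
Stable partition: {s0,s6,s8} | {s3} | {s4,s7} | {s5} | {s1,s2} — 5 equivalence classes.

5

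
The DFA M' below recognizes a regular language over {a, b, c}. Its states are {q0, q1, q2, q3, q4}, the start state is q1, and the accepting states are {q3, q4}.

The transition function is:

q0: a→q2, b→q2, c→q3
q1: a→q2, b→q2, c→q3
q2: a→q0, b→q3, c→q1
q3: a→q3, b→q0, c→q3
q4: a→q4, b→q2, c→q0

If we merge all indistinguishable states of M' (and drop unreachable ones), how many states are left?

First remove the unreachable states {q4}; 4 states remain.
P0 = {q3} | {q0,q1,q2}.
Refine {q0,q1,q2} on symbol b: members go to different blocks, giving {q0,q1} and {q2}.
No further refinement is possible. Final partition (3 blocks): {q3} | {q0,q1} | {q2}.

3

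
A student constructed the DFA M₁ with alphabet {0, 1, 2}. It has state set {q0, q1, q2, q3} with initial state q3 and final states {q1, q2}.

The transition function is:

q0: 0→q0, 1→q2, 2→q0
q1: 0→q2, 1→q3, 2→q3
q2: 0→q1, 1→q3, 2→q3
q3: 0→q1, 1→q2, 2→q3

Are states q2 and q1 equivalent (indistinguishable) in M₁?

Yes

States {q0} cannot be reached from the start state, so discard them.
Initial partition by acceptance: {q1,q2} | {q3}.
The partition is now stable with 2 blocks: {q1,q2} | {q3}.
q2 and q1 lie in the same block of the stable partition, so they are equivalent — no string distinguishes them.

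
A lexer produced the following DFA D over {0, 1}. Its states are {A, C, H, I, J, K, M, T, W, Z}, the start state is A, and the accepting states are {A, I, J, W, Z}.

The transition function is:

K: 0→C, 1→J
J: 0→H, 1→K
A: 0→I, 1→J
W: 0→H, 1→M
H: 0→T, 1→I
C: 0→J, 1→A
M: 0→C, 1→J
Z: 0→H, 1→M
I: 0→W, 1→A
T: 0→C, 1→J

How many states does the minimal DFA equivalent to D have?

First remove the unreachable states {Z}; 9 states remain.
Start with accepting vs non-accepting: {A,I,J,W} | {C,H,K,M,T}.
Refine {A,I,J,W} on symbol 0: members go to different blocks, giving {A,I} and {J,W}.
On input 0, block {A,I} splits into {I} and {A}.
Refine {C,H,K,M,T} on symbol 0: members go to different blocks, giving {H,K,M,T} and {C}.
Refine {H,K,M,T} on symbol 0: members go to different blocks, giving {K,M,T} and {H}.
No further refinement is possible. Final partition (6 blocks): {I} | {K,M,T} | {J,W} | {A} | {C} | {H}.

6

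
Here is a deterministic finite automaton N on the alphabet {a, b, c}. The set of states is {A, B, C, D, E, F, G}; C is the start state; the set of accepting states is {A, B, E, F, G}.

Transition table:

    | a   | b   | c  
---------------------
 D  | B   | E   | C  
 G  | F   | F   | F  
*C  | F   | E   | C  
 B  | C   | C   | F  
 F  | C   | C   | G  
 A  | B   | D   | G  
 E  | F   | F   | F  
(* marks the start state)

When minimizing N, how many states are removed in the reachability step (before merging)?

3

BFS from C reaches {C, E, F, G}; the 3 state(s) A, B, D are never visited.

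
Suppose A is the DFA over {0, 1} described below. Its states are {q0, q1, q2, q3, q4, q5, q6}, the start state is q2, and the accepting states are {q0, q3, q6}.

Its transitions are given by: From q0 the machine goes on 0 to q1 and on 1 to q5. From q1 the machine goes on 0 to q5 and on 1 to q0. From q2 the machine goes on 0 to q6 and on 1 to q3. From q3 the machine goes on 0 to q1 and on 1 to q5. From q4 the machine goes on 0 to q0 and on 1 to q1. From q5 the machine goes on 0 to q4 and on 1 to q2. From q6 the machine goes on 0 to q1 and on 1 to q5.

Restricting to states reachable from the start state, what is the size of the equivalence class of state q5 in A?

Start with accepting vs non-accepting: {q0,q3,q6} | {q1,q2,q4,q5}.
Refine {q1,q2,q4,q5} on symbol 0: members go to different blocks, giving {q1,q5} and {q2,q4}.
Refine {q1,q5} on symbol 0: members go to different blocks, giving {q1} and {q5}.
Refine {q2,q4} on symbol 1: members go to different blocks, giving {q2} and {q4}.
No further refinement is possible. Final partition (5 blocks): {q0,q3,q6} | {q1} | {q2} | {q5} | {q4}.
State q5 belongs to the block {q5}, which has 1 states.

1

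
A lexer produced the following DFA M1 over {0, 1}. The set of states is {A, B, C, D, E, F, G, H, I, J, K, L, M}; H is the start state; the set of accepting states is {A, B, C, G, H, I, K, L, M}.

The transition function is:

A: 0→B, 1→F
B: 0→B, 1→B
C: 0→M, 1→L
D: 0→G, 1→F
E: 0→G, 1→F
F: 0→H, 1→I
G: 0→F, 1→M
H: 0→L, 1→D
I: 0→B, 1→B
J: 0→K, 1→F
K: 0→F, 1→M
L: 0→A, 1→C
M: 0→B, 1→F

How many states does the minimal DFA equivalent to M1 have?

7

Reachable states from the start: {A,B,C,D,F,G,H,I,L,M}. Unreachable: {E,J,K} — drop them.
P0 = {A,B,C,G,H,I,L,M} | {D,F}.
Split {A,B,C,G,H,I,L,M} by δ(·,0) → {A,B,C,H,I,L,M} and {G}.
On input 1, block {A,B,C,H,I,L,M} splits into {B,C,I,L} and {A,H,M}.
Split {B,C,I,L} by δ(·,0) → {B,I} and {C,L}.
Refine {D,F} on symbol 0: members go to different blocks, giving {D} and {F}.
Split {A,H,M} by δ(·,0) → {A,M} and {H}.
No further refinement is possible. Final partition (7 blocks): {B,I} | {D} | {G} | {A,M} | {C,L} | {F} | {H}.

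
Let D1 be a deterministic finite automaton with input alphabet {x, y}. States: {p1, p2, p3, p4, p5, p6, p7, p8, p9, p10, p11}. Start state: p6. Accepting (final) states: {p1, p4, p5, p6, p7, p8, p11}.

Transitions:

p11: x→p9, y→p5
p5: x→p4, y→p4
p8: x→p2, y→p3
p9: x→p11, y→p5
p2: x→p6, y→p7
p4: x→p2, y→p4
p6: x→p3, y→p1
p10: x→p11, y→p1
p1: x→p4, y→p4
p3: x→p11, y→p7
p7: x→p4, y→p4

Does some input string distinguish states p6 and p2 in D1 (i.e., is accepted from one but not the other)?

Yes

Reachable states from the start: {p1,p2,p3,p4,p5,p6,p7,p9,p11}. Unreachable: {p8,p10} — drop them.
P0 = {p1,p4,p5,p6,p7,p11} | {p2,p3,p9}.
Split {p1,p4,p5,p6,p7,p11} by δ(·,x) → {p1,p5,p7} and {p4,p6,p11}.
Refine {p4,p6,p11} on symbol y: members go to different blocks, giving {p6,p11} and {p4}.
The partition is now stable with 4 blocks: {p1,p5,p7} | {p2,p3,p9} | {p6,p11} | {p4}.
p6 and p2 end up in different blocks, so they are distinguishable. For instance, the string 'ε' is accepted from only p6.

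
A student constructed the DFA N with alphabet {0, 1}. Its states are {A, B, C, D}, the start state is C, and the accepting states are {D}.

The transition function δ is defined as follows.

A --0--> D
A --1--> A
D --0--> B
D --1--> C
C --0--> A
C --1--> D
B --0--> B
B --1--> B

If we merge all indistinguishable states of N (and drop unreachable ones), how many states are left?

4

P0 = {D} | {A,B,C}.
Refine {A,B,C} on symbol 0: members go to different blocks, giving {B,C} and {A}.
Split {B,C} by δ(·,0) → {B} and {C}.
The partition is now stable with 4 blocks: {D} | {B} | {A} | {C}.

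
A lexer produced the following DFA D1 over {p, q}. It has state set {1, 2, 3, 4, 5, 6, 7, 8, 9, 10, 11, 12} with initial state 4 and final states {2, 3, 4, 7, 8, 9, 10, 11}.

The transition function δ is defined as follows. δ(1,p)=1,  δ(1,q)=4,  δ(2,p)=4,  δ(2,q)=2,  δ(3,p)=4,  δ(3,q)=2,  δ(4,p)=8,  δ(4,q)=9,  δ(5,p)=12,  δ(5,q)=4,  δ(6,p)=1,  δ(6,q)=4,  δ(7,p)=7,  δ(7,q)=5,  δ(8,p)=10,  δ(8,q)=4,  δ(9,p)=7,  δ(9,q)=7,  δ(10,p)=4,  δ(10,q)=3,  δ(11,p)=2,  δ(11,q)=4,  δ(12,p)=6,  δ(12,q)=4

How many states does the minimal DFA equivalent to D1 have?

Reachable states from the start: {1,2,3,4,5,6,7,8,9,10,12}. Unreachable: {11} — drop them.
P0 = {2,3,4,7,8,9,10} | {1,5,6,12}.
Refine {2,3,4,7,8,9,10} on symbol q: members go to different blocks, giving {2,3,4,8,9,10} and {7}.
Refine {2,3,4,8,9,10} on symbol p: members go to different blocks, giving {2,3,4,8,10} and {9}.
Split {2,3,4,8,10} by δ(·,q) → {2,3,8,10} and {4}.
Split {2,3,8,10} by δ(·,p) → {2,3,10} and {8}.
The partition is now stable with 6 blocks: {2,3,10} | {1,5,6,12} | {7} | {9} | {4} | {8}.

6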